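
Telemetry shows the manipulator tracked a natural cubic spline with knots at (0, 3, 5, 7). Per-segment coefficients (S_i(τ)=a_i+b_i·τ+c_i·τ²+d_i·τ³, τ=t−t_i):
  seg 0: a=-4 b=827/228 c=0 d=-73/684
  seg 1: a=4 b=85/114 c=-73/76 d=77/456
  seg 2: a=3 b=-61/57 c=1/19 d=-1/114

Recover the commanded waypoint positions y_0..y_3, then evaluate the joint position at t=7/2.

y_0=-4 y_1=4 y_2=3 y_3=1
S(7/2) = 5051/1216

y_0 = S_0(0) = a_0 = -4
y_1 = S_1(0) = a_1 = 4
y_2 = S_2(0) = a_2 = 3
y_3 = S_2(2) = 1
t_q=7/2 is in segment 1 (τ=1/2); S_1(τ)=5051/1216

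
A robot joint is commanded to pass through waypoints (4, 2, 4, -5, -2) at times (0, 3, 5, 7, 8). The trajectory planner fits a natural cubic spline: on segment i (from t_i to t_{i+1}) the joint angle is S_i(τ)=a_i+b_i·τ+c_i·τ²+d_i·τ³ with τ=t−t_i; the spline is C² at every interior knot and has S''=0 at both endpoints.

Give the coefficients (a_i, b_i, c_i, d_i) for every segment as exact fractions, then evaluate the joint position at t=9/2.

  seg 0: a=4 b=-589/312 c=0 d=127/936
  seg 1: a=2 b=277/156 c=127/104 d=-251/312
  seg 2: a=4 b=-467/156 c=-375/104 d=445/312
  seg 3: a=-5 b=-47/156 c=515/104 d=-515/312
S(9/2) = 3907/832

Δ: Δ0=-2/3, Δ1=1, Δ2=-9/2, Δ3=3
row 1: diag=10, rhs=10; c'=1/5, d'=1
row 2: denom=8−2·1/5=38/5; d'=(-33−2·1)/(38/5)=-175/38
row 3: denom=6−2·5/19=104/19; d'=(45−2·-175/38)/(104/19)=515/52
back: M3=515/52
back: M2=-175/38−5/19·515/52=-375/52
back: M1=1−1/5·-375/52=127/52
M: M0=0, M1=127/52, M2=-375/52, M3=515/52, M4=0
seg 0: a=4, c=M0/2=0, d=(M1−M0)/(6·3)=127/936, b=Δ0−h0·(2M0+M1)/6=-589/312
seg 1: a=2, c=M1/2=127/104, d=(M2−M1)/(6·2)=-251/312, b=Δ1−h1·(2M1+M2)/6=277/156
seg 2: a=4, c=M2/2=-375/104, d=(M3−M2)/(6·2)=445/312, b=Δ2−h2·(2M2+M3)/6=-467/156
seg 3: a=-5, c=M3/2=515/104, d=(M4−M3)/(6·1)=-515/312, b=Δ3−h3·(2M3+M4)/6=-47/156
t_q=9/2 → seg 1, τ=3/2; S=2+277/156·τ+127/104·τ²+-251/312·τ³=3907/832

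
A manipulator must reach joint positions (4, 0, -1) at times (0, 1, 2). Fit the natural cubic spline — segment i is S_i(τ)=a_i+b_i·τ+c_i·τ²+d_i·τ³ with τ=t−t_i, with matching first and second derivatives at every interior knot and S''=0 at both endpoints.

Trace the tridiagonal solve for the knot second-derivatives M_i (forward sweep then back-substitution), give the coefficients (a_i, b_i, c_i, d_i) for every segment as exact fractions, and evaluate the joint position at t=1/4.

  seg 0: a=4 b=-19/4 c=0 d=3/4
  seg 1: a=0 b=-5/2 c=9/4 d=-3/4
S(1/4) = 723/256

Δ: Δ0=-4, Δ1=-1
row 1: diag=4, rhs=18; c'=1/4, d'=9/2
back: M1=9/2
M: M0=0, M1=9/2, M2=0
seg 0: a=4, c=M0/2=0, d=(M1−M0)/(6·1)=3/4, b=Δ0−h0·(2M0+M1)/6=-19/4
seg 1: a=0, c=M1/2=9/4, d=(M2−M1)/(6·1)=-3/4, b=Δ1−h1·(2M1+M2)/6=-5/2
t_q=1/4 → seg 0, τ=1/4; S=4+-19/4·τ+0·τ²+3/4·τ³=723/256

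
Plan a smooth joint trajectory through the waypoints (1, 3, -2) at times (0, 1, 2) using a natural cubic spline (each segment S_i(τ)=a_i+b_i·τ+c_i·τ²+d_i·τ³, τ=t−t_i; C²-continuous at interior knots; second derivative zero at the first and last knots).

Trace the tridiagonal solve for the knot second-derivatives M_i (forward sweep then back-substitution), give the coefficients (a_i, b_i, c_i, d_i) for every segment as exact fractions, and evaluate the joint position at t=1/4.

  seg 0: a=1 b=15/4 c=0 d=-7/4
  seg 1: a=3 b=-3/2 c=-21/4 d=7/4
S(1/4) = 489/256

Δ: Δ0=2, Δ1=-5
row 1: diag=4, rhs=-42; c'=1/4, d'=-21/2
back: M1=-21/2
M: M0=0, M1=-21/2, M2=0
seg 0: a=1, c=M0/2=0, d=(M1−M0)/(6·1)=-7/4, b=Δ0−h0·(2M0+M1)/6=15/4
seg 1: a=3, c=M1/2=-21/4, d=(M2−M1)/(6·1)=7/4, b=Δ1−h1·(2M1+M2)/6=-3/2
t_q=1/4 → seg 0, τ=1/4; S=1+15/4·τ+0·τ²+-7/4·τ³=489/256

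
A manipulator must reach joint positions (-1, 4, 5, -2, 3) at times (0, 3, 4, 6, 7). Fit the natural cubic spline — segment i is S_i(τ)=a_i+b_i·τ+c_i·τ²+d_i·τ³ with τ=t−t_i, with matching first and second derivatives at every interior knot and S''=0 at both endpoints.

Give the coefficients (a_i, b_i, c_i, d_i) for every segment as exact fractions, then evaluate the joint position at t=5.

  seg 0: a=-1 b=523/375 c=0 d=34/1125
  seg 1: a=4 b=829/375 c=34/125 d=-556/375
  seg 2: a=5 b=-127/75 c=-522/125 d=4909/3000
  seg 3: a=-2 b=929/750 c=2821/500 d=-2821/1500
S(5) = 767/1000

Δ: Δ0=5/3, Δ1=1, Δ2=-7/2, Δ3=5
row 1: diag=8, rhs=-4; c'=1/8, d'=-1/2
row 2: denom=6−1·1/8=47/8; d'=(-27−1·-1/2)/(47/8)=-212/47
row 3: denom=6−2·16/47=250/47; d'=(51−2·-212/47)/(250/47)=2821/250
back: M3=2821/250
back: M2=-212/47−16/47·2821/250=-1044/125
back: M1=-1/2−1/8·-1044/125=68/125
M: M0=0, M1=68/125, M2=-1044/125, M3=2821/250, M4=0
seg 0: a=-1, c=M0/2=0, d=(M1−M0)/(6·3)=34/1125, b=Δ0−h0·(2M0+M1)/6=523/375
seg 1: a=4, c=M1/2=34/125, d=(M2−M1)/(6·1)=-556/375, b=Δ1−h1·(2M1+M2)/6=829/375
seg 2: a=5, c=M2/2=-522/125, d=(M3−M2)/(6·2)=4909/3000, b=Δ2−h2·(2M2+M3)/6=-127/75
seg 3: a=-2, c=M3/2=2821/500, d=(M4−M3)/(6·1)=-2821/1500, b=Δ3−h3·(2M3+M4)/6=929/750
t_q=5 → seg 2, τ=1; S=5+-127/75·τ+-522/125·τ²+4909/3000·τ³=767/1000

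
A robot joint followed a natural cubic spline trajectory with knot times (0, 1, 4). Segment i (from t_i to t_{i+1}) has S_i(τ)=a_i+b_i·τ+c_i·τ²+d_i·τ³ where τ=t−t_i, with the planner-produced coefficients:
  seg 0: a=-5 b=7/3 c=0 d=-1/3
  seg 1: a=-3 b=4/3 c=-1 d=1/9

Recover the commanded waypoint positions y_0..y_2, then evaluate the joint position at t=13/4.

y_0=-5 y_1=-3 y_2=-5
S(13/4) = -243/64

y_0 = S_0(0) = a_0 = -5
y_1 = S_1(0) = a_1 = -3
y_2 = S_1(3) = -5
t_q=13/4 is in segment 1 (τ=9/4); S_1(τ)=-243/64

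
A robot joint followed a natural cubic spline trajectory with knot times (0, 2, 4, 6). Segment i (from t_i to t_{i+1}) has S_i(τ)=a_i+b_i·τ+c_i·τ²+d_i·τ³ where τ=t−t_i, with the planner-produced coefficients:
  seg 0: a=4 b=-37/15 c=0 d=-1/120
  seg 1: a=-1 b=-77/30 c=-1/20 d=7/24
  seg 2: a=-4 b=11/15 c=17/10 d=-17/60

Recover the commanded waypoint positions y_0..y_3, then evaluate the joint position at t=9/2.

y_0 = S_0(0) = a_0 = 4
y_1 = S_1(0) = a_1 = -1
y_2 = S_2(0) = a_2 = -4
y_3 = S_2(2) = 2
t_q=9/2 is in segment 2 (τ=1/2); S_2(τ)=-519/160

y_0=4 y_1=-1 y_2=-4 y_3=2
S(9/2) = -519/160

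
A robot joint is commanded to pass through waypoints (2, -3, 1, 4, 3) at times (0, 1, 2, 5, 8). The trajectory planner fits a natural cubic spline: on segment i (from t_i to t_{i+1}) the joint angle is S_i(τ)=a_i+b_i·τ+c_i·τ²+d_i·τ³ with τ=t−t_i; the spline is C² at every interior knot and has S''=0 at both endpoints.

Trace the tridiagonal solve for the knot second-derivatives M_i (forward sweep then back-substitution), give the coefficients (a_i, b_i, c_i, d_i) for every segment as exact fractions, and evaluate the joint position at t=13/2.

  seg 0: a=2 b=-2495/336 c=0 d=815/336
  seg 1: a=-3 b=-25/168 c=815/112 d=-1051/336
  seg 2: a=1 b=241/48 c=-59/28 d=773/3024
  seg 3: a=4 b=-121/168 c=65/336 d=-65/3024
S(13/2) = 2941/896

Δ: Δ0=-5, Δ1=4, Δ2=1, Δ3=-1/3
row 1: diag=4, rhs=54; c'=1/4, d'=27/2
row 2: denom=8−1·1/4=31/4; d'=(-18−1·27/2)/(31/4)=-126/31
row 3: denom=12−3·12/31=336/31; d'=(-8−3·-126/31)/(336/31)=65/168
back: M3=65/168
back: M2=-126/31−12/31·65/168=-59/14
back: M1=27/2−1/4·-59/14=815/56
M: M0=0, M1=815/56, M2=-59/14, M3=65/168, M4=0
seg 0: a=2, c=M0/2=0, d=(M1−M0)/(6·1)=815/336, b=Δ0−h0·(2M0+M1)/6=-2495/336
seg 1: a=-3, c=M1/2=815/112, d=(M2−M1)/(6·1)=-1051/336, b=Δ1−h1·(2M1+M2)/6=-25/168
seg 2: a=1, c=M2/2=-59/28, d=(M3−M2)/(6·3)=773/3024, b=Δ2−h2·(2M2+M3)/6=241/48
seg 3: a=4, c=M3/2=65/336, d=(M4−M3)/(6·3)=-65/3024, b=Δ3−h3·(2M3+M4)/6=-121/168
t_q=13/2 → seg 3, τ=3/2; S=4+-121/168·τ+65/336·τ²+-65/3024·τ³=2941/896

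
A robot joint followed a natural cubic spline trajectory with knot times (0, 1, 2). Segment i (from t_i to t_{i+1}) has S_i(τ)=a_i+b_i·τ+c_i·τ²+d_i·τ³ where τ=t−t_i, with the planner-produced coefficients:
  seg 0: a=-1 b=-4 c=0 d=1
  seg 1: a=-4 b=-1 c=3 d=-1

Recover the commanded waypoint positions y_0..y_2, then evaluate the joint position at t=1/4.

y_0=-1 y_1=-4 y_2=-3
S(1/4) = -127/64

y_0 = S_0(0) = a_0 = -1
y_1 = S_1(0) = a_1 = -4
y_2 = S_1(1) = -3
t_q=1/4 is in segment 0 (τ=1/4); S_0(τ)=-127/64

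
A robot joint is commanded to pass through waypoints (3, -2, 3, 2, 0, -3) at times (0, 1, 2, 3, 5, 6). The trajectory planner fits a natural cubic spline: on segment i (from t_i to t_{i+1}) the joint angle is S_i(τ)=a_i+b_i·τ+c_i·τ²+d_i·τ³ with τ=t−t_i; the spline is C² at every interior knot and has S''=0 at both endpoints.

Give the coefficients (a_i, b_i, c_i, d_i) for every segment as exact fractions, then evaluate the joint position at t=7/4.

  seg 0: a=3 b=-154/19 c=0 d=59/19
  seg 1: a=-2 b=23/19 c=177/19 d=-105/19
  seg 2: a=3 b=62/19 c=-138/19 d=3
  seg 3: a=2 b=-43/19 c=33/19 d=-21/38
  seg 4: a=0 b=-37/19 c=-30/19 d=10/19
S(7/4) = 2209/1216

Δ: Δ0=-5, Δ1=5, Δ2=-1, Δ3=-1, Δ4=-3
row 1: diag=4, rhs=60; c'=1/4, d'=15
row 2: denom=4−1·1/4=15/4; d'=(-36−1·15)/(15/4)=-68/5
row 3: denom=6−1·4/15=86/15; d'=(0−1·-68/5)/(86/15)=102/43
row 4: denom=6−2·15/43=228/43; d'=(-12−2·102/43)/(228/43)=-60/19
back: M4=-60/19
back: M3=102/43−15/43·-60/19=66/19
back: M2=-68/5−4/15·66/19=-276/19
back: M1=15−1/4·-276/19=354/19
M: M0=0, M1=354/19, M2=-276/19, M3=66/19, M4=-60/19, M5=0
seg 0: a=3, c=M0/2=0, d=(M1−M0)/(6·1)=59/19, b=Δ0−h0·(2M0+M1)/6=-154/19
seg 1: a=-2, c=M1/2=177/19, d=(M2−M1)/(6·1)=-105/19, b=Δ1−h1·(2M1+M2)/6=23/19
seg 2: a=3, c=M2/2=-138/19, d=(M3−M2)/(6·1)=3, b=Δ2−h2·(2M2+M3)/6=62/19
seg 3: a=2, c=M3/2=33/19, d=(M4−M3)/(6·2)=-21/38, b=Δ3−h3·(2M3+M4)/6=-43/19
seg 4: a=0, c=M4/2=-30/19, d=(M5−M4)/(6·1)=10/19, b=Δ4−h4·(2M4+M5)/6=-37/19
t_q=7/4 → seg 1, τ=3/4; S=-2+23/19·τ+177/19·τ²+-105/19·τ³=2209/1216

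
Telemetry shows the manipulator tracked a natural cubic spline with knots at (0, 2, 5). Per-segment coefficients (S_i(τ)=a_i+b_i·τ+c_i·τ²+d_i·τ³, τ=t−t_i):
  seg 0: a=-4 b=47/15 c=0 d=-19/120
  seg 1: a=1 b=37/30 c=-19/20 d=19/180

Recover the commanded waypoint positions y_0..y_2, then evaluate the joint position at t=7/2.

y_0 = S_0(0) = a_0 = -4
y_1 = S_1(0) = a_1 = 1
y_2 = S_1(3) = -1
t_q=7/2 is in segment 1 (τ=3/2); S_1(τ)=171/160

y_0=-4 y_1=1 y_2=-1
S(7/2) = 171/160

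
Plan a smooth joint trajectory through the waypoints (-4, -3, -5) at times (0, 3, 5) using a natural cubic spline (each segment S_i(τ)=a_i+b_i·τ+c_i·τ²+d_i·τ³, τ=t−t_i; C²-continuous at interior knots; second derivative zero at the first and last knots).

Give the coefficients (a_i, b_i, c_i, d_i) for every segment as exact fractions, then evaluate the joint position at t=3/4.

Δ: Δ0=1/3, Δ1=-1
row 1: diag=10, rhs=-8; c'=1/5, d'=-4/5
back: M1=-4/5
M: M0=0, M1=-4/5, M2=0
seg 0: a=-4, c=M0/2=0, d=(M1−M0)/(6·3)=-2/45, b=Δ0−h0·(2M0+M1)/6=11/15
seg 1: a=-3, c=M1/2=-2/5, d=(M2−M1)/(6·2)=1/15, b=Δ1−h1·(2M1+M2)/6=-7/15
t_q=3/4 → seg 0, τ=3/4; S=-4+11/15·τ+0·τ²+-2/45·τ³=-111/32

  seg 0: a=-4 b=11/15 c=0 d=-2/45
  seg 1: a=-3 b=-7/15 c=-2/5 d=1/15
S(3/4) = -111/32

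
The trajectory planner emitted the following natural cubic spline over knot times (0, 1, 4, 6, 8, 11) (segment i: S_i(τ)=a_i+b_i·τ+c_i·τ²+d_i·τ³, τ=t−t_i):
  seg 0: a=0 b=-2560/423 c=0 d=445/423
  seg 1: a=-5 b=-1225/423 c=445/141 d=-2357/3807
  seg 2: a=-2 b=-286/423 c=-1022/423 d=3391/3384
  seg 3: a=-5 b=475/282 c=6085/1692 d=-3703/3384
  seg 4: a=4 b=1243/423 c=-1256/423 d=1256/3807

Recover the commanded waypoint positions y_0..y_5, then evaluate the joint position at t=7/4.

y_0=0 y_1=-5 y_2=-2 y_3=-5 y_4=4 y_5=-5
S(7/4) = -17019/3008

y_0 = S_0(0) = a_0 = 0
y_1 = S_1(0) = a_1 = -5
y_2 = S_2(0) = a_2 = -2
y_3 = S_3(0) = a_3 = -5
y_4 = S_4(0) = a_4 = 4
y_5 = S_4(3) = -5
t_q=7/4 is in segment 1 (τ=3/4); S_1(τ)=-17019/3008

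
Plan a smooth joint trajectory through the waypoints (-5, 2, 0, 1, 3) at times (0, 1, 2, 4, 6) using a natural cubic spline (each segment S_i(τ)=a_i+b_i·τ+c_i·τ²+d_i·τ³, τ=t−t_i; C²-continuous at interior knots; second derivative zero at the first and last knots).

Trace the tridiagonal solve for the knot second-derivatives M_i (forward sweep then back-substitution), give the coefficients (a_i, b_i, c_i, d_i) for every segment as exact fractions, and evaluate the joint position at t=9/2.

  seg 0: a=-5 b=1591/168 c=0 d=-415/168
  seg 1: a=2 b=173/84 c=-415/56 d=563/168
  seg 2: a=0 b=-65/24 c=37/14 d=-349/672
  seg 3: a=1 b=137/84 c=-53/112 d=53/672
S(9/2) = 437/256

Δ: Δ0=7, Δ1=-2, Δ2=1/2, Δ3=1
row 1: diag=4, rhs=-54; c'=1/4, d'=-27/2
row 2: denom=6−1·1/4=23/4; d'=(15−1·-27/2)/(23/4)=114/23
row 3: denom=8−2·8/23=168/23; d'=(3−2·114/23)/(168/23)=-53/56
back: M3=-53/56
back: M2=114/23−8/23·-53/56=37/7
back: M1=-27/2−1/4·37/7=-415/28
M: M0=0, M1=-415/28, M2=37/7, M3=-53/56, M4=0
seg 0: a=-5, c=M0/2=0, d=(M1−M0)/(6·1)=-415/168, b=Δ0−h0·(2M0+M1)/6=1591/168
seg 1: a=2, c=M1/2=-415/56, d=(M2−M1)/(6·1)=563/168, b=Δ1−h1·(2M1+M2)/6=173/84
seg 2: a=0, c=M2/2=37/14, d=(M3−M2)/(6·2)=-349/672, b=Δ2−h2·(2M2+M3)/6=-65/24
seg 3: a=1, c=M3/2=-53/112, d=(M4−M3)/(6·2)=53/672, b=Δ3−h3·(2M3+M4)/6=137/84
t_q=9/2 → seg 3, τ=1/2; S=1+137/84·τ+-53/112·τ²+53/672·τ³=437/256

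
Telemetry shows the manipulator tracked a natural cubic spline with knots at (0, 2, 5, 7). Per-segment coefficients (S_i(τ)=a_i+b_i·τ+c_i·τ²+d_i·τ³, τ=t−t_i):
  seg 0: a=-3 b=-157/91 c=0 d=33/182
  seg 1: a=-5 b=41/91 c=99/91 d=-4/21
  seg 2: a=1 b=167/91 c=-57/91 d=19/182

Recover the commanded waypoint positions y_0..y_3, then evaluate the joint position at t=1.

y_0 = S_0(0) = a_0 = -3
y_1 = S_1(0) = a_1 = -5
y_2 = S_2(0) = a_2 = 1
y_3 = S_2(2) = 3
t_q=1 is in segment 0 (τ=1); S_0(τ)=-827/182

y_0=-3 y_1=-5 y_2=1 y_3=3
S(1) = -827/182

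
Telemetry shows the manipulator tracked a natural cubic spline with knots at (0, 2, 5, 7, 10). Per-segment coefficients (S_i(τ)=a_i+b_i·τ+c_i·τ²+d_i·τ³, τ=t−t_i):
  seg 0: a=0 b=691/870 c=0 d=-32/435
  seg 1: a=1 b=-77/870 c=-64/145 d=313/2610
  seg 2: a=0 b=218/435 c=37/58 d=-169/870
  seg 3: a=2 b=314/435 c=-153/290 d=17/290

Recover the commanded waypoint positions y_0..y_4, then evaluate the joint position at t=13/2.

y_0 = S_0(0) = a_0 = 0
y_1 = S_1(0) = a_1 = 1
y_2 = S_2(0) = a_2 = 0
y_3 = S_3(0) = a_3 = 2
y_4 = S_3(3) = 1
t_q=13/2 is in segment 2 (τ=3/2); S_2(τ)=3553/2320

y_0=0 y_1=1 y_2=0 y_3=2 y_4=1
S(13/2) = 3553/2320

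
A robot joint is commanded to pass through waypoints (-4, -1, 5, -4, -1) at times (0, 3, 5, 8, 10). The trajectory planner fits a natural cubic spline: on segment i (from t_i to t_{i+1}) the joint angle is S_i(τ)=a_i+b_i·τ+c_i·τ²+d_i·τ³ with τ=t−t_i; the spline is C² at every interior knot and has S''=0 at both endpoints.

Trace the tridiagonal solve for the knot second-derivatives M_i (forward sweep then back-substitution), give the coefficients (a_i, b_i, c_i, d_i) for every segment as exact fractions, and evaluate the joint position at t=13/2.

Δ: Δ0=1, Δ1=3, Δ2=-3, Δ3=3/2
row 1: diag=10, rhs=12; c'=1/5, d'=6/5
row 2: denom=10−2·1/5=48/5; d'=(-36−2·6/5)/(48/5)=-4
row 3: denom=10−3·5/16=145/16; d'=(27−3·-4)/(145/16)=624/145
back: M3=624/145
back: M2=-4−5/16·624/145=-155/29
back: M1=6/5−1/5·-155/29=329/145
M: M0=0, M1=329/145, M2=-155/29, M3=624/145, M4=0
seg 0: a=-4, c=M0/2=0, d=(M1−M0)/(6·3)=329/2610, b=Δ0−h0·(2M0+M1)/6=-39/290
seg 1: a=-1, c=M1/2=329/290, d=(M2−M1)/(6·2)=-92/145, b=Δ1−h1·(2M1+M2)/6=474/145
seg 2: a=5, c=M2/2=-155/58, d=(M3−M2)/(6·3)=1399/2610, b=Δ2−h2·(2M2+M3)/6=28/145
seg 3: a=-4, c=M3/2=312/145, d=(M4−M3)/(6·2)=-52/145, b=Δ3−h3·(2M3+M4)/6=-397/290
t_q=13/2 → seg 2, τ=3/2; S=5+28/145·τ+-155/58·τ²+1399/2610·τ³=2519/2320

  seg 0: a=-4 b=-39/290 c=0 d=329/2610
  seg 1: a=-1 b=474/145 c=329/290 d=-92/145
  seg 2: a=5 b=28/145 c=-155/58 d=1399/2610
  seg 3: a=-4 b=-397/290 c=312/145 d=-52/145
S(13/2) = 2519/2320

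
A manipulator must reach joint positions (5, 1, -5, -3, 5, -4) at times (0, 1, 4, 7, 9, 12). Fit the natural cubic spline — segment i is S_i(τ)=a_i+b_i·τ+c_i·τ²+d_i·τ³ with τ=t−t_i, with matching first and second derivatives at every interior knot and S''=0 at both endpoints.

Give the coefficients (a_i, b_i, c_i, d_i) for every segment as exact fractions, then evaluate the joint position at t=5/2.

Δ: Δ0=-4, Δ1=-2, Δ2=2/3, Δ3=4, Δ4=-3
row 1: diag=8, rhs=12; c'=3/8, d'=3/2
row 2: denom=12−3·3/8=87/8; d'=(16−3·3/2)/(87/8)=92/87
row 3: denom=10−3·8/29=266/29; d'=(20−3·92/87)/(266/29)=244/133
row 4: denom=10−2·29/133=1272/133; d'=(-42−2·244/133)/(1272/133)=-3037/636
back: M4=-3037/636
back: M3=244/133−29/133·-3037/636=1829/636
back: M2=92/87−8/29·1829/636=14/53
back: M1=3/2−3/8·14/53=297/212
M: M0=0, M1=297/212, M2=14/53, M3=1829/636, M4=-3037/636, M5=0
seg 0: a=5, c=M0/2=0, d=(M1−M0)/(6·1)=99/424, b=Δ0−h0·(2M0+M1)/6=-1795/424
seg 1: a=1, c=M1/2=297/424, d=(M2−M1)/(6·3)=-241/3816, b=Δ1−h1·(2M1+M2)/6=-749/212
seg 2: a=-5, c=M2/2=7/53, d=(M3−M2)/(6·3)=1661/11448, b=Δ2−h2·(2M2+M3)/6=-439/424
seg 3: a=-3, c=M3/2=1829/1272, d=(M4−M3)/(6·2)=-811/1272, b=Δ3−h3·(2M3+M4)/6=779/212
seg 4: a=5, c=M4/2=-3037/1272, d=(M5−M4)/(6·3)=3037/11448, b=Δ4−h4·(2M4+M5)/6=1129/636
t_q=5/2 → seg 1, τ=3/2; S=1+-749/212·τ+297/424·τ²+-241/3816·τ³=-9961/3392

  seg 0: a=5 b=-1795/424 c=0 d=99/424
  seg 1: a=1 b=-749/212 c=297/424 d=-241/3816
  seg 2: a=-5 b=-439/424 c=7/53 d=1661/11448
  seg 3: a=-3 b=779/212 c=1829/1272 d=-811/1272
  seg 4: a=5 b=1129/636 c=-3037/1272 d=3037/11448
S(5/2) = -9961/3392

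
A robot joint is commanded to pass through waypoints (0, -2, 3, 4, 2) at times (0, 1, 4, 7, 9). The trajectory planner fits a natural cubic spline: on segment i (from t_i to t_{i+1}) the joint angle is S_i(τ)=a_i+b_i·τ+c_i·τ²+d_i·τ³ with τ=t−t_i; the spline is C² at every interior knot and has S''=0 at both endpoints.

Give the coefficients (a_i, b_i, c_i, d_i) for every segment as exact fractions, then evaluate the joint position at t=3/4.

  seg 0: a=0 b=-677/266 c=0 d=145/266
  seg 1: a=-2 b=-121/133 c=435/266 d=-1859/7182
  seg 2: a=3 b=509/266 c=-277/399 d=401/7182
  seg 3: a=4 b=-99/133 c=-51/266 d=17/532
S(3/4) = -4083/2432

Δ: Δ0=-2, Δ1=5/3, Δ2=1/3, Δ3=-1
row 1: diag=8, rhs=22; c'=3/8, d'=11/4
row 2: denom=12−3·3/8=87/8; d'=(-8−3·11/4)/(87/8)=-130/87
row 3: denom=10−3·8/29=266/29; d'=(-8−3·-130/87)/(266/29)=-51/133
back: M3=-51/133
back: M2=-130/87−8/29·-51/133=-554/399
back: M1=11/4−3/8·-554/399=435/133
M: M0=0, M1=435/133, M2=-554/399, M3=-51/133, M4=0
seg 0: a=0, c=M0/2=0, d=(M1−M0)/(6·1)=145/266, b=Δ0−h0·(2M0+M1)/6=-677/266
seg 1: a=-2, c=M1/2=435/266, d=(M2−M1)/(6·3)=-1859/7182, b=Δ1−h1·(2M1+M2)/6=-121/133
seg 2: a=3, c=M2/2=-277/399, d=(M3−M2)/(6·3)=401/7182, b=Δ2−h2·(2M2+M3)/6=509/266
seg 3: a=4, c=M3/2=-51/266, d=(M4−M3)/(6·2)=17/532, b=Δ3−h3·(2M3+M4)/6=-99/133
t_q=3/4 → seg 0, τ=3/4; S=0+-677/266·τ+0·τ²+145/266·τ³=-4083/2432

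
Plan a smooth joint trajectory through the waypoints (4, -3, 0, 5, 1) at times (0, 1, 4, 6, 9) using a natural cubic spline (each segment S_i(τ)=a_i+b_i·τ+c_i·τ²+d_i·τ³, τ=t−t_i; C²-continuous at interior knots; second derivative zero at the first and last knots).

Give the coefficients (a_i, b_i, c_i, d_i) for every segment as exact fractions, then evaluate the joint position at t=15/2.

Δ: Δ0=-7, Δ1=1, Δ2=5/2, Δ3=-4/3
row 1: diag=8, rhs=48; c'=3/8, d'=6
row 2: denom=10−3·3/8=71/8; d'=(9−3·6)/(71/8)=-72/71
row 3: denom=10−2·16/71=678/71; d'=(-23−2·-72/71)/(678/71)=-1489/678
back: M3=-1489/678
back: M2=-72/71−16/71·-1489/678=-176/339
back: M1=6−3/8·-176/339=700/113
M: M0=0, M1=700/113, M2=-176/339, M3=-1489/678, M4=0
seg 0: a=4, c=M0/2=0, d=(M1−M0)/(6·1)=350/339, b=Δ0−h0·(2M0+M1)/6=-2723/339
seg 1: a=-3, c=M1/2=350/113, d=(M2−M1)/(6·3)=-1138/3051, b=Δ1−h1·(2M1+M2)/6=-1673/339
seg 2: a=0, c=M2/2=-88/339, d=(M3−M2)/(6·2)=-379/2712, b=Δ2−h2·(2M2+M3)/6=1213/339
seg 3: a=5, c=M3/2=-1489/1356, d=(M4−M3)/(6·3)=1489/12204, b=Δ3−h3·(2M3+M4)/6=195/226
t_q=15/2 → seg 3, τ=3/2; S=5+195/226·τ+-1489/1356·τ²+1489/12204·τ³=15315/3616

  seg 0: a=4 b=-2723/339 c=0 d=350/339
  seg 1: a=-3 b=-1673/339 c=350/113 d=-1138/3051
  seg 2: a=0 b=1213/339 c=-88/339 d=-379/2712
  seg 3: a=5 b=195/226 c=-1489/1356 d=1489/12204
S(15/2) = 15315/3616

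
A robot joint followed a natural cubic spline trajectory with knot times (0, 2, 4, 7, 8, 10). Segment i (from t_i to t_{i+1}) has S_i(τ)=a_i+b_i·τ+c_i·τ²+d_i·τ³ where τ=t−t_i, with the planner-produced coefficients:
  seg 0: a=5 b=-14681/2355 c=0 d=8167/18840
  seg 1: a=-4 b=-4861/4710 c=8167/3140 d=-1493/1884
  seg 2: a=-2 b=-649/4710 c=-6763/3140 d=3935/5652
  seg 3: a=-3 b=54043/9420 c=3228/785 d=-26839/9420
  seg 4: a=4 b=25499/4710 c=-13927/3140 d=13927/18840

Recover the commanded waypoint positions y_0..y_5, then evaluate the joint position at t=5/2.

y_0=5 y_1=-4 y_2=-2 y_3=-3 y_4=4 y_5=3
S(5/2) = -99597/25120

y_0 = S_0(0) = a_0 = 5
y_1 = S_1(0) = a_1 = -4
y_2 = S_2(0) = a_2 = -2
y_3 = S_3(0) = a_3 = -3
y_4 = S_4(0) = a_4 = 4
y_5 = S_4(2) = 3
t_q=5/2 is in segment 1 (τ=1/2); S_1(τ)=-99597/25120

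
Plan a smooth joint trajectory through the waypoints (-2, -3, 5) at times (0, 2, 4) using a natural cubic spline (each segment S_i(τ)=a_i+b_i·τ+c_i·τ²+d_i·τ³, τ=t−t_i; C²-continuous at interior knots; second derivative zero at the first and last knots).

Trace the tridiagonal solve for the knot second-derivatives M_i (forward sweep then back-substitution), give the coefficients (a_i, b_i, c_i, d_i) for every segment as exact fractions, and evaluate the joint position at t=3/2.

Δ: Δ0=-1/2, Δ1=4
row 1: diag=8, rhs=27; c'=1/4, d'=27/8
back: M1=27/8
M: M0=0, M1=27/8, M2=0
seg 0: a=-2, c=M0/2=0, d=(M1−M0)/(6·2)=9/32, b=Δ0−h0·(2M0+M1)/6=-13/8
seg 1: a=-3, c=M1/2=27/16, d=(M2−M1)/(6·2)=-9/32, b=Δ1−h1·(2M1+M2)/6=7/4
t_q=3/2 → seg 0, τ=3/2; S=-2+-13/8·τ+0·τ²+9/32·τ³=-893/256

  seg 0: a=-2 b=-13/8 c=0 d=9/32
  seg 1: a=-3 b=7/4 c=27/16 d=-9/32
S(3/2) = -893/256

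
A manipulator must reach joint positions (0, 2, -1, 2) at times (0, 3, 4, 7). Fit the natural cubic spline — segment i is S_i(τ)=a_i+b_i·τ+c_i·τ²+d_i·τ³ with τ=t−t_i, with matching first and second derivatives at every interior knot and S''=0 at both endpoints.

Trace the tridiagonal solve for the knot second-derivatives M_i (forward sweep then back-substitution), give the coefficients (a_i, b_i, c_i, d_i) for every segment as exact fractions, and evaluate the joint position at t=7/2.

  seg 0: a=0 b=142/63 c=0 d=-100/567
  seg 1: a=2 b=-158/63 c=-100/63 d=23/21
  seg 2: a=-1 b=-151/63 c=107/63 d=-107/567
S(7/2) = 35/72

Δ: Δ0=2/3, Δ1=-3, Δ2=1
row 1: diag=8, rhs=-22; c'=1/8, d'=-11/4
row 2: denom=8−1·1/8=63/8; d'=(24−1·-11/4)/(63/8)=214/63
back: M2=214/63
back: M1=-11/4−1/8·214/63=-200/63
M: M0=0, M1=-200/63, M2=214/63, M3=0
seg 0: a=0, c=M0/2=0, d=(M1−M0)/(6·3)=-100/567, b=Δ0−h0·(2M0+M1)/6=142/63
seg 1: a=2, c=M1/2=-100/63, d=(M2−M1)/(6·1)=23/21, b=Δ1−h1·(2M1+M2)/6=-158/63
seg 2: a=-1, c=M2/2=107/63, d=(M3−M2)/(6·3)=-107/567, b=Δ2−h2·(2M2+M3)/6=-151/63
t_q=7/2 → seg 1, τ=1/2; S=2+-158/63·τ+-100/63·τ²+23/21·τ³=35/72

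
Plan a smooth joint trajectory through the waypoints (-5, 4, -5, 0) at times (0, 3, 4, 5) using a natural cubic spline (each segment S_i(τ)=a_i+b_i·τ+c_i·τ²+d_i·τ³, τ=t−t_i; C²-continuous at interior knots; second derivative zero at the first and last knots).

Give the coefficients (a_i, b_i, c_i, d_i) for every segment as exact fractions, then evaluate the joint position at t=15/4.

Δ: Δ0=3, Δ1=-9, Δ2=5
row 1: diag=8, rhs=-72; c'=1/8, d'=-9
row 2: denom=4−1·1/8=31/8; d'=(84−1·-9)/(31/8)=24
back: M2=24
back: M1=-9−1/8·24=-12
M: M0=0, M1=-12, M2=24, M3=0
seg 0: a=-5, c=M0/2=0, d=(M1−M0)/(6·3)=-2/3, b=Δ0−h0·(2M0+M1)/6=9
seg 1: a=4, c=M1/2=-6, d=(M2−M1)/(6·1)=6, b=Δ1−h1·(2M1+M2)/6=-9
seg 2: a=-5, c=M2/2=12, d=(M3−M2)/(6·1)=-4, b=Δ2−h2·(2M2+M3)/6=-3
t_q=15/4 → seg 1, τ=3/4; S=4+-9·τ+-6·τ²+6·τ³=-115/32

  seg 0: a=-5 b=9 c=0 d=-2/3
  seg 1: a=4 b=-9 c=-6 d=6
  seg 2: a=-5 b=-3 c=12 d=-4
S(15/4) = -115/32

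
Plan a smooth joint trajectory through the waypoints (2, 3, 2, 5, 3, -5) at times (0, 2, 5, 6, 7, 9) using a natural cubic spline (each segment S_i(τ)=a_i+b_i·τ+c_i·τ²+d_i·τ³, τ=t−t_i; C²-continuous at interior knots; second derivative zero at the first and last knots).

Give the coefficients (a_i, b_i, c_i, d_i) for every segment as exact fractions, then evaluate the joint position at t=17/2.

Δ: Δ0=1/2, Δ1=-1/3, Δ2=3, Δ3=-2, Δ4=-4
row 1: diag=10, rhs=-5; c'=3/10, d'=-1/2
row 2: denom=8−3·3/10=71/10; d'=(20−3·-1/2)/(71/10)=215/71
row 3: denom=4−1·10/71=274/71; d'=(-30−1·215/71)/(274/71)=-2345/274
row 4: denom=6−1·71/274=1573/274; d'=(-12−1·-2345/274)/(1573/274)=-943/1573
back: M4=-943/1573
back: M3=-2345/274−71/274·-943/1573=-13218/1573
back: M2=215/71−10/71·-13218/1573=6625/1573
back: M1=-1/2−3/10·6625/1573=-2774/1573
M: M0=0, M1=-2774/1573, M2=6625/1573, M3=-13218/1573, M4=-943/1573, M5=0
seg 0: a=2, c=M0/2=0, d=(M1−M0)/(6·2)=-1387/9438, b=Δ0−h0·(2M0+M1)/6=10267/9438
seg 1: a=3, c=M1/2=-1387/1573, d=(M2−M1)/(6·3)=241/726, b=Δ1−h1·(2M1+M2)/6=-6377/9438
seg 2: a=2, c=M2/2=6625/3146, d=(M3−M2)/(6·1)=-19843/9438, b=Δ2−h2·(2M2+M3)/6=14141/4719
seg 3: a=5, c=M3/2=-6609/1573, d=(M4−M3)/(6·1)=12275/9438, b=Δ3−h3·(2M3+M4)/6=773/858
seg 4: a=3, c=M4/2=-943/3146, d=(M5−M4)/(6·2)=943/18876, b=Δ4−h4·(2M4+M5)/6=-16990/4719
t_q=17/2 → seg 4, τ=3/2; S=3+-16990/4719·τ+-943/3146·τ²+943/18876·τ³=-146293/50336

  seg 0: a=2 b=10267/9438 c=0 d=-1387/9438
  seg 1: a=3 b=-6377/9438 c=-1387/1573 d=241/726
  seg 2: a=2 b=14141/4719 c=6625/3146 d=-19843/9438
  seg 3: a=5 b=773/858 c=-6609/1573 d=12275/9438
  seg 4: a=3 b=-16990/4719 c=-943/3146 d=943/18876
S(17/2) = -146293/50336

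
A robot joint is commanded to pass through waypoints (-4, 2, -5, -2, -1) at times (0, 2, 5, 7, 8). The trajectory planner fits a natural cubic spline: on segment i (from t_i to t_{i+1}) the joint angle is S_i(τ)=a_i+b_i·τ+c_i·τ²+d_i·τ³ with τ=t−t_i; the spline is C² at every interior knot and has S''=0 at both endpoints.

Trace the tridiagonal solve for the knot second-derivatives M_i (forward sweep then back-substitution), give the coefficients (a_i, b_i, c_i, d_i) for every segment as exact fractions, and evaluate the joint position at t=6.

Δ: Δ0=3, Δ1=-7/3, Δ2=3/2, Δ3=1
row 1: diag=10, rhs=-32; c'=3/10, d'=-16/5
row 2: denom=10−3·3/10=91/10; d'=(23−3·-16/5)/(91/10)=326/91
row 3: denom=6−2·20/91=506/91; d'=(-3−2·326/91)/(506/91)=-925/506
back: M3=-925/506
back: M2=326/91−20/91·-925/506=1008/253
back: M1=-16/5−3/10·1008/253=-1112/253
M: M0=0, M1=-1112/253, M2=1008/253, M3=-925/506, M4=0
seg 0: a=-4, c=M0/2=0, d=(M1−M0)/(6·2)=-278/759, b=Δ0−h0·(2M0+M1)/6=3389/759
seg 1: a=2, c=M1/2=-556/253, d=(M2−M1)/(6·3)=1060/2277, b=Δ1−h1·(2M1+M2)/6=53/759
seg 2: a=-5, c=M2/2=504/253, d=(M3−M2)/(6·2)=-2941/6072, b=Δ2−h2·(2M2+M3)/6=-415/759
seg 3: a=-2, c=M3/2=-925/1012, d=(M4−M3)/(6·1)=925/3036, b=Δ3−h3·(2M3+M4)/6=2443/1518
t_q=6 → seg 2, τ=1; S=-5+-415/759·τ+504/253·τ²+-2941/6072·τ³=-8175/2024

  seg 0: a=-4 b=3389/759 c=0 d=-278/759
  seg 1: a=2 b=53/759 c=-556/253 d=1060/2277
  seg 2: a=-5 b=-415/759 c=504/253 d=-2941/6072
  seg 3: a=-2 b=2443/1518 c=-925/1012 d=925/3036
S(6) = -8175/2024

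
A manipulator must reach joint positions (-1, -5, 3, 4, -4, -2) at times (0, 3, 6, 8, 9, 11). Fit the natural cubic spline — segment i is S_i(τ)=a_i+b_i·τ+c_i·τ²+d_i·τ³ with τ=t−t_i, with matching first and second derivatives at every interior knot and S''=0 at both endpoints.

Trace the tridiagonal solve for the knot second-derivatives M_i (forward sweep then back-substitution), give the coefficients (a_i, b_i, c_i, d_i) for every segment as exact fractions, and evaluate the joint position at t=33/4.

  seg 0: a=-1 b=-1511/654 c=0 d=71/654
  seg 1: a=-5 b=203/327 c=213/218 d=-193/1962
  seg 2: a=3 b=2503/654 c=10/109 d=-287/327
  seg 3: a=4 b=-4145/654 c=-564/109 d=2297/654
  seg 4: a=-4 b=-2011/327 c=1169/218 d=-1169/1308
S(33/4) = 29955/13952

Δ: Δ0=-4/3, Δ1=8/3, Δ2=1/2, Δ3=-8, Δ4=1
row 1: diag=12, rhs=24; c'=1/4, d'=2
row 2: denom=10−3·1/4=37/4; d'=(-13−3·2)/(37/4)=-76/37
row 3: denom=6−2·8/37=206/37; d'=(-51−2·-76/37)/(206/37)=-1735/206
row 4: denom=6−1·37/206=1199/206; d'=(54−1·-1735/206)/(1199/206)=1169/109
back: M4=1169/109
back: M3=-1735/206−37/206·1169/109=-1128/109
back: M2=-76/37−8/37·-1128/109=20/109
back: M1=2−1/4·20/109=213/109
M: M0=0, M1=213/109, M2=20/109, M3=-1128/109, M4=1169/109, M5=0
seg 0: a=-1, c=M0/2=0, d=(M1−M0)/(6·3)=71/654, b=Δ0−h0·(2M0+M1)/6=-1511/654
seg 1: a=-5, c=M1/2=213/218, d=(M2−M1)/(6·3)=-193/1962, b=Δ1−h1·(2M1+M2)/6=203/327
seg 2: a=3, c=M2/2=10/109, d=(M3−M2)/(6·2)=-287/327, b=Δ2−h2·(2M2+M3)/6=2503/654
seg 3: a=4, c=M3/2=-564/109, d=(M4−M3)/(6·1)=2297/654, b=Δ3−h3·(2M3+M4)/6=-4145/654
seg 4: a=-4, c=M4/2=1169/218, d=(M5−M4)/(6·2)=-1169/1308, b=Δ4−h4·(2M4+M5)/6=-2011/327
t_q=33/4 → seg 3, τ=1/4; S=4+-4145/654·τ+-564/109·τ²+2297/654·τ³=29955/13952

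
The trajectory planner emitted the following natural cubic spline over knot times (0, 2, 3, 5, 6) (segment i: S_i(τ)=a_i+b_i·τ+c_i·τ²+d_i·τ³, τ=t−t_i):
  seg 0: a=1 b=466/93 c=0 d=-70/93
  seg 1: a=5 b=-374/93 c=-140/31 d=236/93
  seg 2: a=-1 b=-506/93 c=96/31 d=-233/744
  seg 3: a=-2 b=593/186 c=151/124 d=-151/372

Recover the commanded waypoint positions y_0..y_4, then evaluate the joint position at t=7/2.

y_0=1 y_1=5 y_2=-1 y_3=-2 y_4=2
S(7/2) = -5923/1984

y_0 = S_0(0) = a_0 = 1
y_1 = S_1(0) = a_1 = 5
y_2 = S_2(0) = a_2 = -1
y_3 = S_3(0) = a_3 = -2
y_4 = S_3(1) = 2
t_q=7/2 is in segment 2 (τ=1/2); S_2(τ)=-5923/1984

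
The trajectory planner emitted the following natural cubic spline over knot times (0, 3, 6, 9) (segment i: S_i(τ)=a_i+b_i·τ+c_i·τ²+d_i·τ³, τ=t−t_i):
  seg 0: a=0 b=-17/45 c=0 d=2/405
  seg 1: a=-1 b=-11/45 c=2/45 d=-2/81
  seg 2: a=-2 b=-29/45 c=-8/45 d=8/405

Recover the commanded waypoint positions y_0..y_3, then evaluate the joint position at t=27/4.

y_0=0 y_1=-1 y_2=-2 y_3=-5
S(27/4) = -103/40

y_0 = S_0(0) = a_0 = 0
y_1 = S_1(0) = a_1 = -1
y_2 = S_2(0) = a_2 = -2
y_3 = S_2(3) = -5
t_q=27/4 is in segment 2 (τ=3/4); S_2(τ)=-103/40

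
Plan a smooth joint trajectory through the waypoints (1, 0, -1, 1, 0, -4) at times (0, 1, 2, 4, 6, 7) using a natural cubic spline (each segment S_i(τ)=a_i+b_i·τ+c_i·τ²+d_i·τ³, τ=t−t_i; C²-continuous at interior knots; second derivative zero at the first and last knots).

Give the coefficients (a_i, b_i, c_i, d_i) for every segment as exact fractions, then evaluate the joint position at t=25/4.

Δ: Δ0=-1, Δ1=-1, Δ2=1, Δ3=-1/2, Δ4=-4
row 1: diag=4, rhs=0; c'=1/4, d'=0
row 2: denom=6−1·1/4=23/4; d'=(12−1·0)/(23/4)=48/23
row 3: denom=8−2·8/23=168/23; d'=(-9−2·48/23)/(168/23)=-101/56
row 4: denom=6−2·23/84=229/42; d'=(-21−2·-101/56)/(229/42)=-1461/458
back: M4=-1461/458
back: M3=-101/56−23/84·-1461/458=-213/229
back: M2=48/23−8/23·-213/229=552/229
back: M1=0−1/4·552/229=-138/229
M: M0=0, M1=-138/229, M2=552/229, M3=-213/229, M4=-1461/458, M5=0
seg 0: a=1, c=M0/2=0, d=(M1−M0)/(6·1)=-23/229, b=Δ0−h0·(2M0+M1)/6=-206/229
seg 1: a=0, c=M1/2=-69/229, d=(M2−M1)/(6·1)=115/229, b=Δ1−h1·(2M1+M2)/6=-275/229
seg 2: a=-1, c=M2/2=276/229, d=(M3−M2)/(6·2)=-255/916, b=Δ2−h2·(2M2+M3)/6=-68/229
seg 3: a=1, c=M3/2=-213/458, d=(M4−M3)/(6·2)=-345/1832, b=Δ3−h3·(2M3+M4)/6=271/229
seg 4: a=0, c=M4/2=-1461/916, d=(M5−M4)/(6·1)=487/916, b=Δ4−h4·(2M4+M5)/6=-1345/458
t_q=25/4 → seg 4, τ=1/4; S=0+-1345/458·τ+-1461/916·τ²+487/916·τ³=-48397/58624

  seg 0: a=1 b=-206/229 c=0 d=-23/229
  seg 1: a=0 b=-275/229 c=-69/229 d=115/229
  seg 2: a=-1 b=-68/229 c=276/229 d=-255/916
  seg 3: a=1 b=271/229 c=-213/458 d=-345/1832
  seg 4: a=0 b=-1345/458 c=-1461/916 d=487/916
S(25/4) = -48397/58624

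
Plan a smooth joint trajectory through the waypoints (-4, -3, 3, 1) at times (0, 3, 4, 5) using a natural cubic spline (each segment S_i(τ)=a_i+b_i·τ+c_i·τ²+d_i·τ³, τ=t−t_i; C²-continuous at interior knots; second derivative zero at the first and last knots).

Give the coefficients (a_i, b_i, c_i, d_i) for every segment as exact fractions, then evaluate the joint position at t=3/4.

  seg 0: a=-4 b=-245/93 c=0 d=92/279
  seg 1: a=-3 b=583/93 c=92/31 d=-301/93
  seg 2: a=3 b=232/93 c=-209/31 d=209/93
S(3/4) = -2895/496

Δ: Δ0=1/3, Δ1=6, Δ2=-2
row 1: diag=8, rhs=34; c'=1/8, d'=17/4
row 2: denom=4−1·1/8=31/8; d'=(-48−1·17/4)/(31/8)=-418/31
back: M2=-418/31
back: M1=17/4−1/8·-418/31=184/31
M: M0=0, M1=184/31, M2=-418/31, M3=0
seg 0: a=-4, c=M0/2=0, d=(M1−M0)/(6·3)=92/279, b=Δ0−h0·(2M0+M1)/6=-245/93
seg 1: a=-3, c=M1/2=92/31, d=(M2−M1)/(6·1)=-301/93, b=Δ1−h1·(2M1+M2)/6=583/93
seg 2: a=3, c=M2/2=-209/31, d=(M3−M2)/(6·1)=209/93, b=Δ2−h2·(2M2+M3)/6=232/93
t_q=3/4 → seg 0, τ=3/4; S=-4+-245/93·τ+0·τ²+92/279·τ³=-2895/496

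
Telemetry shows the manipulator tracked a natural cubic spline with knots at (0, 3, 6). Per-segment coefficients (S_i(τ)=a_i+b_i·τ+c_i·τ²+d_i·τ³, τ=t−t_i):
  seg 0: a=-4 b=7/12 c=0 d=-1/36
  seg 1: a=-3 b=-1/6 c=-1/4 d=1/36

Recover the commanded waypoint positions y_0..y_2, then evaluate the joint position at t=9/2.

y_0=-4 y_1=-3 y_2=-5
S(9/2) = -119/32

y_0 = S_0(0) = a_0 = -4
y_1 = S_1(0) = a_1 = -3
y_2 = S_1(3) = -5
t_q=9/2 is in segment 1 (τ=3/2); S_1(τ)=-119/32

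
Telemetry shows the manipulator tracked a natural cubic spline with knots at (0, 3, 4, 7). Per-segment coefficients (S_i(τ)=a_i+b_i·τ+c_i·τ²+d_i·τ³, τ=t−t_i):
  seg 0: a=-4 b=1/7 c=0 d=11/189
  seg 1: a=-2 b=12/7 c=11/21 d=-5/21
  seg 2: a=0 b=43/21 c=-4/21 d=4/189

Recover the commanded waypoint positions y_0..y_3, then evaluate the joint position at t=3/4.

y_0 = S_0(0) = a_0 = -4
y_1 = S_1(0) = a_1 = -2
y_2 = S_2(0) = a_2 = 0
y_3 = S_2(3) = 5
t_q=3/4 is in segment 0 (τ=3/4); S_0(τ)=-1733/448

y_0=-4 y_1=-2 y_2=0 y_3=5
S(3/4) = -1733/448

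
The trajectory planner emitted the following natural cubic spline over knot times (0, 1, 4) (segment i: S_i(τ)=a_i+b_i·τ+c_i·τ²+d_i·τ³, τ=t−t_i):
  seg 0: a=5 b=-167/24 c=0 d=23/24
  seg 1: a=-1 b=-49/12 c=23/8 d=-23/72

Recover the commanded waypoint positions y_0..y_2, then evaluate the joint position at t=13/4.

y_0 = S_0(0) = a_0 = 5
y_1 = S_1(0) = a_1 = -1
y_2 = S_1(3) = 4
t_q=13/4 is in segment 1 (τ=9/4); S_1(τ)=373/512

y_0=5 y_1=-1 y_2=4
S(13/4) = 373/512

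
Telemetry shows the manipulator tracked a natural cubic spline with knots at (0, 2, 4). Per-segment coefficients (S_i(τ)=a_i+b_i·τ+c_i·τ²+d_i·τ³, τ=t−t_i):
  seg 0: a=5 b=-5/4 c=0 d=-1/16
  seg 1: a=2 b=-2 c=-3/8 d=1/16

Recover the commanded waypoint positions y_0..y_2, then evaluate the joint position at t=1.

y_0=5 y_1=2 y_2=-3
S(1) = 59/16

y_0 = S_0(0) = a_0 = 5
y_1 = S_1(0) = a_1 = 2
y_2 = S_1(2) = -3
t_q=1 is in segment 0 (τ=1); S_0(τ)=59/16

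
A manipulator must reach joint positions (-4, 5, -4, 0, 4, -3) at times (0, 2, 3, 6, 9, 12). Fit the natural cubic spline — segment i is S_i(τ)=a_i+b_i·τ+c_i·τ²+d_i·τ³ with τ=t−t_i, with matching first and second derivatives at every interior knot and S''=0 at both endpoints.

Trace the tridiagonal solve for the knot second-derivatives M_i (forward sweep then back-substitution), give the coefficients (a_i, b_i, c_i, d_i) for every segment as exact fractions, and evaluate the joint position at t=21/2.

Δ: Δ0=9/2, Δ1=-9, Δ2=4/3, Δ3=4/3, Δ4=-7/3
row 1: diag=6, rhs=-81; c'=1/6, d'=-27/2
row 2: denom=8−1·1/6=47/6; d'=(62−1·-27/2)/(47/6)=453/47
row 3: denom=12−3·18/47=510/47; d'=(0−3·453/47)/(510/47)=-453/170
row 4: denom=12−3·47/170=1899/170; d'=(-22−3·-453/170)/(1899/170)=-2381/1899
back: M4=-2381/1899
back: M3=-453/170−47/170·-2381/1899=-4402/1899
back: M2=453/47−18/47·-4402/1899=2221/211
back: M1=-27/2−1/6·2221/211=-9656/633
M: M0=0, M1=-9656/633, M2=2221/211, M3=-4402/1899, M4=-2381/1899, M5=0
seg 0: a=-4, c=M0/2=0, d=(M1−M0)/(6·2)=-2414/1899, b=Δ0−h0·(2M0+M1)/6=36403/3798
seg 1: a=5, c=M1/2=-4828/633, d=(M2−M1)/(6·1)=16319/3798, b=Δ1−h1·(2M1+M2)/6=-21533/3798
seg 2: a=-4, c=M2/2=2221/422, d=(M3−M2)/(6·3)=-24391/34182, b=Δ2−h2·(2M2+M3)/6=-15256/1899
seg 3: a=0, c=M3/2=-2201/1899, d=(M4−M3)/(6·3)=2021/34182, b=Δ3−h3·(2M3+M4)/6=16249/3798
seg 4: a=4, c=M4/2=-2381/3798, d=(M5−M4)/(6·3)=2381/34182, b=Δ4−h4·(2M4+M5)/6=-2050/1899
t_q=21/2 → seg 4, τ=3/2; S=4+-2050/1899·τ+-2381/3798·τ²+2381/34182·τ³=4069/3376

  seg 0: a=-4 b=36403/3798 c=0 d=-2414/1899
  seg 1: a=5 b=-21533/3798 c=-4828/633 d=16319/3798
  seg 2: a=-4 b=-15256/1899 c=2221/422 d=-24391/34182
  seg 3: a=0 b=16249/3798 c=-2201/1899 d=2021/34182
  seg 4: a=4 b=-2050/1899 c=-2381/3798 d=2381/34182
S(21/2) = 4069/3376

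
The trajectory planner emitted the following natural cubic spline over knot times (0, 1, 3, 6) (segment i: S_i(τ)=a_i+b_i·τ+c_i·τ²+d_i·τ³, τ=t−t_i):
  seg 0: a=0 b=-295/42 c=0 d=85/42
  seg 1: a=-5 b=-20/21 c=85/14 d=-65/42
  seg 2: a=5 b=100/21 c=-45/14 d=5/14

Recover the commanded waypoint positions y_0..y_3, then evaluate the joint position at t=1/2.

y_0 = S_0(0) = a_0 = 0
y_1 = S_1(0) = a_1 = -5
y_2 = S_2(0) = a_2 = 5
y_3 = S_2(3) = 0
t_q=1/2 is in segment 0 (τ=1/2); S_0(τ)=-365/112

y_0=0 y_1=-5 y_2=5 y_3=0
S(1/2) = -365/112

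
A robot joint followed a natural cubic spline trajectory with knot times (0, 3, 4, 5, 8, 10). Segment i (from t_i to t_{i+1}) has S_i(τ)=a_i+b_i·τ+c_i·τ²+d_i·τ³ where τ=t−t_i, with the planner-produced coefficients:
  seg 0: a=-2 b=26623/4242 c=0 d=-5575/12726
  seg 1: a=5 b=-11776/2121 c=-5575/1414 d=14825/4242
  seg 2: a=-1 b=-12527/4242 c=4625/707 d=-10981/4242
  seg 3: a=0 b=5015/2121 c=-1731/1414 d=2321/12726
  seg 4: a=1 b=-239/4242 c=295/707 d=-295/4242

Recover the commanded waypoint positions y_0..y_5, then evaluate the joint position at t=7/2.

y_0 = S_0(0) = a_0 = -2
y_1 = S_1(0) = a_1 = 5
y_2 = S_2(0) = a_2 = -1
y_3 = S_3(0) = a_3 = 0
y_4 = S_4(0) = a_4 = 1
y_5 = S_4(2) = 2
t_q=7/2 is in segment 1 (τ=1/2); S_1(τ)=2707/1616

y_0=-2 y_1=5 y_2=-1 y_3=0 y_4=1 y_5=2
S(7/2) = 2707/1616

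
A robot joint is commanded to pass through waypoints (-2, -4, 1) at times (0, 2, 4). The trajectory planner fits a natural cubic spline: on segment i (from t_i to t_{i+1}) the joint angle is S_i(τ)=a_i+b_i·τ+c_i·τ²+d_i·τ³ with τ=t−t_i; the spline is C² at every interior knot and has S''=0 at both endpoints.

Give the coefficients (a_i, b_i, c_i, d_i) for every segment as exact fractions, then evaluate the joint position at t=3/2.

  seg 0: a=-2 b=-15/8 c=0 d=7/32
  seg 1: a=-4 b=3/4 c=21/16 d=-7/32
S(3/2) = -1043/256

Δ: Δ0=-1, Δ1=5/2
row 1: diag=8, rhs=21; c'=1/4, d'=21/8
back: M1=21/8
M: M0=0, M1=21/8, M2=0
seg 0: a=-2, c=M0/2=0, d=(M1−M0)/(6·2)=7/32, b=Δ0−h0·(2M0+M1)/6=-15/8
seg 1: a=-4, c=M1/2=21/16, d=(M2−M1)/(6·2)=-7/32, b=Δ1−h1·(2M1+M2)/6=3/4
t_q=3/2 → seg 0, τ=3/2; S=-2+-15/8·τ+0·τ²+7/32·τ³=-1043/256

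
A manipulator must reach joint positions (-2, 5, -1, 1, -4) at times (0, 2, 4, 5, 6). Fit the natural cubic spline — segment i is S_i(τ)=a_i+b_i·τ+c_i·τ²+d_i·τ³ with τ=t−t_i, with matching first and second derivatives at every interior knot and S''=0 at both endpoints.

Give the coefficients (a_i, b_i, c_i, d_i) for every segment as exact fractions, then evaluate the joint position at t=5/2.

  seg 0: a=-2 b=995/168 c=0 d=-407/672
  seg 1: a=5 b=-113/84 c=-407/112 d=943/672
  seg 2: a=-1 b=23/24 c=67/14 d=-629/168
  seg 3: a=1 b=-59/84 c=-361/56 d=361/168
S(5/2) = 6441/1792

Δ: Δ0=7/2, Δ1=-3, Δ2=2, Δ3=-5
row 1: diag=8, rhs=-39; c'=1/4, d'=-39/8
row 2: denom=6−2·1/4=11/2; d'=(30−2·-39/8)/(11/2)=159/22
row 3: denom=4−1·2/11=42/11; d'=(-42−1·159/22)/(42/11)=-361/28
back: M3=-361/28
back: M2=159/22−2/11·-361/28=67/7
back: M1=-39/8−1/4·67/7=-407/56
M: M0=0, M1=-407/56, M2=67/7, M3=-361/28, M4=0
seg 0: a=-2, c=M0/2=0, d=(M1−M0)/(6·2)=-407/672, b=Δ0−h0·(2M0+M1)/6=995/168
seg 1: a=5, c=M1/2=-407/112, d=(M2−M1)/(6·2)=943/672, b=Δ1−h1·(2M1+M2)/6=-113/84
seg 2: a=-1, c=M2/2=67/14, d=(M3−M2)/(6·1)=-629/168, b=Δ2−h2·(2M2+M3)/6=23/24
seg 3: a=1, c=M3/2=-361/56, d=(M4−M3)/(6·1)=361/168, b=Δ3−h3·(2M3+M4)/6=-59/84
t_q=5/2 → seg 1, τ=1/2; S=5+-113/84·τ+-407/112·τ²+943/672·τ³=6441/1792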